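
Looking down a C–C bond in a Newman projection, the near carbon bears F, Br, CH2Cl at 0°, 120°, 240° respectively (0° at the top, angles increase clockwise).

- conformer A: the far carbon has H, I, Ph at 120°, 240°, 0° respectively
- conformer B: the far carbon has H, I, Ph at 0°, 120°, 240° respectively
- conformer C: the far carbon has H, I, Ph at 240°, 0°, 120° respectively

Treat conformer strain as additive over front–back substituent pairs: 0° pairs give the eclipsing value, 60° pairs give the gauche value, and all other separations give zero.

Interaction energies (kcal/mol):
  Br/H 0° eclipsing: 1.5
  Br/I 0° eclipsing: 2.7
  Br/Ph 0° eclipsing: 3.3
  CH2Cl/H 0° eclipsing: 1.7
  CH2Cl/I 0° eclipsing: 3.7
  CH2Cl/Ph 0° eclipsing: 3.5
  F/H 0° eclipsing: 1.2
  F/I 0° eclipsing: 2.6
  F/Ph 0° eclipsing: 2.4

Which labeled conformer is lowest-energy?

A (eclipsed): F–Ph eclipsed, Br–H eclipsed, CH2Cl–I eclipsed; 2.4 + 1.5 + 3.7 = 7.6 kcal/mol.
B (eclipsed): F–H eclipsed, Br–I eclipsed, CH2Cl–Ph eclipsed; 1.2 + 2.7 + 3.5 = 7.4 kcal/mol.
C (eclipsed): F–I eclipsed, Br–Ph eclipsed, CH2Cl–H eclipsed; 2.6 + 3.3 + 1.7 = 7.6 kcal/mol.
B has the lowest total (7.4 kcal/mol).

B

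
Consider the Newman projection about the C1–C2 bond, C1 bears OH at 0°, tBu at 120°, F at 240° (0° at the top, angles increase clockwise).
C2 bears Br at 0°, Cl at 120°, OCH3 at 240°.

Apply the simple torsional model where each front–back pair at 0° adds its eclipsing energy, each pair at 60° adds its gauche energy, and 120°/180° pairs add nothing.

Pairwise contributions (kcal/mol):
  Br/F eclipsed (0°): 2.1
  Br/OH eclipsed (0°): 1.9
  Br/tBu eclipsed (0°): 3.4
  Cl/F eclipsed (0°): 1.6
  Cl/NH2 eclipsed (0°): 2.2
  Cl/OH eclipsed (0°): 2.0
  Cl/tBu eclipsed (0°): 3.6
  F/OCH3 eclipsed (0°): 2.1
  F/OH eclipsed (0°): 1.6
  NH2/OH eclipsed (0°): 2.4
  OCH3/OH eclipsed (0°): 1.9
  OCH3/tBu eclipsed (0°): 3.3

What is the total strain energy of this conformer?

7.6 kcal/mol

This conformer (eclipsed): OH(0°)/Br(0°) eclipsed 1.9; tBu(120°)/Cl(120°) eclipsed 3.6; F(240°)/OCH3(240°) eclipsed 2.1 → 7.6 kcal/mol.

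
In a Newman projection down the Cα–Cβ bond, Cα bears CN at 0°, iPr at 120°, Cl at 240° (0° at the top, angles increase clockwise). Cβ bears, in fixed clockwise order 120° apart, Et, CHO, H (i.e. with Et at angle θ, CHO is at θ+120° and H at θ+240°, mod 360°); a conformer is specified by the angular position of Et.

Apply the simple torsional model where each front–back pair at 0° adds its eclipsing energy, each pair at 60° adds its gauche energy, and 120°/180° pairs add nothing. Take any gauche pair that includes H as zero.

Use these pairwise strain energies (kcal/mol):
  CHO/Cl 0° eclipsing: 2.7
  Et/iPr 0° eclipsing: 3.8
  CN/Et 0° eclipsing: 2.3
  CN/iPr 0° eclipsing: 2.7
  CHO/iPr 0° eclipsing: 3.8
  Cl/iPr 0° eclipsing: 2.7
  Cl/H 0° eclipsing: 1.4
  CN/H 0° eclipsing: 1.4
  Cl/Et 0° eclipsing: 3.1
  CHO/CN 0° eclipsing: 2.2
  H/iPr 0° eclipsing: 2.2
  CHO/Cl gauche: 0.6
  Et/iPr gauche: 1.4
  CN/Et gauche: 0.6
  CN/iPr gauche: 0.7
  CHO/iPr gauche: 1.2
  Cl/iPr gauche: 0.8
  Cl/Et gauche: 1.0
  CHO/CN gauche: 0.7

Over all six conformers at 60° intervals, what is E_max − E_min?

Et at 0° is eclipsed. CN at 0° is eclipsed with Et at 0° (2.3); iPr at 120° is eclipsed with CHO at 120° (3.8); Cl at 240° is eclipsed with H at 240° (1.4). Total 7.5 kcal/mol.
Et at 60° is staggered. CN at 0° is gauche with Et at 60° (0.6); iPr at 120° is gauche with Et at 60° (1.4); iPr at 120° is gauche with CHO at 180° (1.2); Cl at 240° is gauche with CHO at 180° (0.6). Total 3.8 kcal/mol.
Et at 120° is eclipsed. CN at 0° is eclipsed with H at 0° (1.4); iPr at 120° is eclipsed with Et at 120° (3.8); Cl at 240° is eclipsed with CHO at 240° (2.7). Total 7.9 kcal/mol.
Et at 180° is staggered. CN at 0° is gauche with CHO at 300° (0.7); iPr at 120° is gauche with Et at 180° (1.4); Cl at 240° is gauche with Et at 180° (1.0); Cl at 240° is gauche with CHO at 300° (0.6). Total 3.7 kcal/mol.
Et at 240° is eclipsed. CN at 0° is eclipsed with CHO at 0° (2.2); iPr at 120° is eclipsed with H at 120° (2.2); Cl at 240° is eclipsed with Et at 240° (3.1). Total 7.5 kcal/mol.
Et at 300° is staggered. CN at 0° is gauche with Et at 300° (0.6); CN at 0° is gauche with CHO at 60° (0.7); iPr at 120° is gauche with CHO at 60° (1.2); Cl at 240° is gauche with Et at 300° (1.0). Total 3.5 kcal/mol.
Max at 120° (7.9 kcal/mol), min at 300° (3.5 kcal/mol); barrier = 4.4 kcal/mol.

4.4 kcal/mol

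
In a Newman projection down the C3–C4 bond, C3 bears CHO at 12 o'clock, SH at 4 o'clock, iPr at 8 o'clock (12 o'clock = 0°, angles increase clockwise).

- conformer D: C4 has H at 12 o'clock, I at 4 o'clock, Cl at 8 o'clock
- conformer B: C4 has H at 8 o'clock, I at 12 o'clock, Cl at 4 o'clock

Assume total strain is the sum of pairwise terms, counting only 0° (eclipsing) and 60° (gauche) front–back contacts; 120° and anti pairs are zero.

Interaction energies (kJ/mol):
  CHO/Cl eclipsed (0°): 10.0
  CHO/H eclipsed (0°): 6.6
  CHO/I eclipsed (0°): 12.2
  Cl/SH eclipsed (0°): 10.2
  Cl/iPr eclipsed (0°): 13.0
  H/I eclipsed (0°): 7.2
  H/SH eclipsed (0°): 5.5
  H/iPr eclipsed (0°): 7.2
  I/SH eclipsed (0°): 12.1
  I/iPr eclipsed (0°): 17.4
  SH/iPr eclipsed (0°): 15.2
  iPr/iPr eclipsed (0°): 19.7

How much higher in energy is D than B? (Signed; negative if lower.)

D (eclipsed): CHO(0°)/H(0°) eclipsed 6.6; SH(120°)/I(120°) eclipsed 12.1; iPr(240°)/Cl(240°) eclipsed 13.0 → 31.7 kJ/mol.
B (eclipsed): CHO(0°)/I(0°) eclipsed 12.2; SH(120°)/Cl(120°) eclipsed 10.2; iPr(240°)/H(240°) eclipsed 7.2 → 29.6 kJ/mol.
E(D) − E(B) = 31.7 − 29.6 = +2.1 kJ/mol.

+2.1 kJ/mol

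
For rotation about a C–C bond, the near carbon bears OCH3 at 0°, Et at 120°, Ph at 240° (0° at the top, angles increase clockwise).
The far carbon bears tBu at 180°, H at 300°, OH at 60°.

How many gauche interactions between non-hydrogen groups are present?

Non-H gauche pairs: OCH3(0°)/OH(60°); Et(120°)/tBu(180°); Et(120°)/OH(60°); Ph(240°)/tBu(180°) — 4 interactions.

4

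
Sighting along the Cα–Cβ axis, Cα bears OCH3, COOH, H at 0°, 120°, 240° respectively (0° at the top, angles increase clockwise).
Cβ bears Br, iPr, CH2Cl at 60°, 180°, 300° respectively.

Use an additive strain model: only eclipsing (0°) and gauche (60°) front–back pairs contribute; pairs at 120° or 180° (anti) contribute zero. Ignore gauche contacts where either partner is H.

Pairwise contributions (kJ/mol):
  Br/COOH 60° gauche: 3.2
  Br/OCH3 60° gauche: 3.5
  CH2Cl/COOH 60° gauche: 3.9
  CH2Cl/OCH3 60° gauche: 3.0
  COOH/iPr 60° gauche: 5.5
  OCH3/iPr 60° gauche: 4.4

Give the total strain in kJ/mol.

This conformer is staggered. OCH3 at 0° is gauche with Br at 60° (3.5); OCH3 at 0° is gauche with CH2Cl at 300° (3.0); COOH at 120° is gauche with Br at 60° (3.2); COOH at 120° is gauche with iPr at 180° (5.5). Total 15.2 kJ/mol.

15.2 kJ/mol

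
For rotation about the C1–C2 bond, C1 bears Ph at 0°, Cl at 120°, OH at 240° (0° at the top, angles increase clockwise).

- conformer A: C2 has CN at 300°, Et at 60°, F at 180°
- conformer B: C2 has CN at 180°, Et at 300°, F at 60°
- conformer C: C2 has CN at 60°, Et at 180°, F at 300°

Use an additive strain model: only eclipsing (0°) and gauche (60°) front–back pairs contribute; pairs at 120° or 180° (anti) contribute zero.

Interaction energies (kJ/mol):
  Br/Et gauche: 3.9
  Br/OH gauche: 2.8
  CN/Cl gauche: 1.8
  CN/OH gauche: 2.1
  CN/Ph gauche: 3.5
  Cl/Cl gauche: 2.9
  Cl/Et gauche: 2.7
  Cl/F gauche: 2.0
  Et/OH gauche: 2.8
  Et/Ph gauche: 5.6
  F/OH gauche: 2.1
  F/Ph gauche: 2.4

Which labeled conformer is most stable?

A (staggered): Ph(0°)/CN(300°) gauche 3.5; Ph(0°)/Et(60°) gauche 5.6; Cl(120°)/Et(60°) gauche 2.7; Cl(120°)/F(180°) gauche 2.0; OH(240°)/CN(300°) gauche 2.1; OH(240°)/F(180°) gauche 2.1 → 18.0 kJ/mol.
B (staggered): Ph(0°)/Et(300°) gauche 5.6; Ph(0°)/F(60°) gauche 2.4; Cl(120°)/CN(180°) gauche 1.8; Cl(120°)/F(60°) gauche 2.0; OH(240°)/CN(180°) gauche 2.1; OH(240°)/Et(300°) gauche 2.8 → 16.7 kJ/mol.
C (staggered): Ph(0°)/CN(60°) gauche 3.5; Ph(0°)/F(300°) gauche 2.4; Cl(120°)/CN(60°) gauche 1.8; Cl(120°)/Et(180°) gauche 2.7; OH(240°)/Et(180°) gauche 2.8; OH(240°)/F(300°) gauche 2.1 → 15.3 kJ/mol.
C has the lowest total (15.3 kJ/mol).

C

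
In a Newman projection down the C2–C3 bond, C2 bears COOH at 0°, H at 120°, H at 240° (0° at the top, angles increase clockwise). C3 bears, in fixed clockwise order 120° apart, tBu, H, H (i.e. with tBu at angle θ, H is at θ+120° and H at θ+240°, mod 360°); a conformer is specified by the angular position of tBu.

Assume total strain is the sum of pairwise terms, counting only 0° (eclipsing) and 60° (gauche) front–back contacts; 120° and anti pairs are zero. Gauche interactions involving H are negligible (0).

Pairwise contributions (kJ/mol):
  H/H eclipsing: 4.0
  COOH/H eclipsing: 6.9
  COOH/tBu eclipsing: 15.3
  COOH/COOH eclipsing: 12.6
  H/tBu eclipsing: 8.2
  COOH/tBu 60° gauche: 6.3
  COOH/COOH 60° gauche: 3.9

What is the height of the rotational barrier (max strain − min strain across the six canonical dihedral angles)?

tBu at 0° (eclipsed): COOH(0°)/tBu(0°) eclipsed 15.3; H(120°)/H(120°) eclipsed 4.0; H(240°)/H(240°) eclipsed 4.0 → 23.3 kJ/mol.
tBu at 60° (staggered): COOH(0°)/tBu(60°) gauche 6.3 → 6.3 kJ/mol.
tBu at 120° (eclipsed): COOH(0°)/H(0°) eclipsed 6.9; H(120°)/tBu(120°) eclipsed 8.2; H(240°)/H(240°) eclipsed 4.0 → 19.1 kJ/mol.
tBu at 180° (staggered): no non-H gauche contacts → 0.0 kJ/mol.
tBu at 240° (eclipsed): COOH(0°)/H(0°) eclipsed 6.9; H(120°)/H(120°) eclipsed 4.0; H(240°)/tBu(240°) eclipsed 8.2 → 19.1 kJ/mol.
tBu at 300° (staggered): COOH(0°)/tBu(300°) gauche 6.3 → 6.3 kJ/mol.
Max at 0° (23.3 kJ/mol), min at 180° (0.0 kJ/mol); barrier = 23.3 kJ/mol.

23.3 kJ/mol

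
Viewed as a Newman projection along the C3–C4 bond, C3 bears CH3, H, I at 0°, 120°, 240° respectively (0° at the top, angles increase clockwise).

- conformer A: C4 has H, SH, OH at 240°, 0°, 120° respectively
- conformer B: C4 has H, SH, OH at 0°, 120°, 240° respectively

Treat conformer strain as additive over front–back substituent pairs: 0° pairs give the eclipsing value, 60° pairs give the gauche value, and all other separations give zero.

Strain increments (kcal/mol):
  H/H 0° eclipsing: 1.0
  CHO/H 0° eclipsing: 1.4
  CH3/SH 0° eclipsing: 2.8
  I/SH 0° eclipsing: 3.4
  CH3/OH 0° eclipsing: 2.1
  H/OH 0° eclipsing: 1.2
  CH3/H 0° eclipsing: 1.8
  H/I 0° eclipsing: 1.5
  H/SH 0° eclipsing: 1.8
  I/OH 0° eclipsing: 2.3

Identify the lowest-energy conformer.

A

A (eclipsed): CH3(0°)/SH(0°) eclipsed 2.8; H(120°)/OH(120°) eclipsed 1.2; I(240°)/H(240°) eclipsed 1.5 → 5.5 kcal/mol.
B (eclipsed): CH3(0°)/H(0°) eclipsed 1.8; H(120°)/SH(120°) eclipsed 1.8; I(240°)/OH(240°) eclipsed 2.3 → 5.9 kcal/mol.
A has the lowest total (5.5 kcal/mol).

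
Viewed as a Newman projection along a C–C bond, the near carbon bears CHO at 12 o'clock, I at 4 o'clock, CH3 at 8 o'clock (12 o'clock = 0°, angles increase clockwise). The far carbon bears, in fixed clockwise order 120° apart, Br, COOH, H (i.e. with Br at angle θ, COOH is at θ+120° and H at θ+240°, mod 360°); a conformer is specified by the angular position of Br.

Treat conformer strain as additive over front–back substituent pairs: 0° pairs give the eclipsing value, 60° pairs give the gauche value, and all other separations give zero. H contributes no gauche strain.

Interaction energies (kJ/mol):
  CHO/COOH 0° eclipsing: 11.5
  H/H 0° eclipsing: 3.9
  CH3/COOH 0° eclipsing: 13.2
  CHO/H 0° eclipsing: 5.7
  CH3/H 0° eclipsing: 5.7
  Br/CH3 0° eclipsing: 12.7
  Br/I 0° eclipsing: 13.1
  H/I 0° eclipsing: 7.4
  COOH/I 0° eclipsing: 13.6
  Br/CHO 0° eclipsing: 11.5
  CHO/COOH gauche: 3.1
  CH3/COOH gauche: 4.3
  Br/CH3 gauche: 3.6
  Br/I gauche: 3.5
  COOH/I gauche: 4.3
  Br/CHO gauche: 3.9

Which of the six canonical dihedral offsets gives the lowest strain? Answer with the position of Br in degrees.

Br at 0° (eclipsed): CHO–Br eclipsed, I–COOH eclipsed, CH3–H eclipsed; 11.5 + 13.6 + 5.7 = 30.8 kJ/mol.
Br at 60° (staggered): CHO–Br gauche, I–Br gauche, I–COOH gauche, CH3–COOH gauche; 3.9 + 3.5 + 4.3 + 4.3 = 16.0 kJ/mol.
Br at 120° (eclipsed): CHO–H eclipsed, I–Br eclipsed, CH3–COOH eclipsed; 5.7 + 13.1 + 13.2 = 32.0 kJ/mol.
Br at 180° (staggered): CHO–COOH gauche, I–Br gauche, CH3–Br gauche, CH3–COOH gauche; 3.1 + 3.5 + 3.6 + 4.3 = 14.5 kJ/mol.
Br at 240° (eclipsed): CHO–COOH eclipsed, I–H eclipsed, CH3–Br eclipsed; 11.5 + 7.4 + 12.7 = 31.6 kJ/mol.
Br at 300° (staggered): CHO–Br gauche, CHO–COOH gauche, I–COOH gauche, CH3–Br gauche; 3.9 + 3.1 + 4.3 + 3.6 = 14.9 kJ/mol.
The minimum (14.5 kJ/mol) occurs with Br at 180°.

180°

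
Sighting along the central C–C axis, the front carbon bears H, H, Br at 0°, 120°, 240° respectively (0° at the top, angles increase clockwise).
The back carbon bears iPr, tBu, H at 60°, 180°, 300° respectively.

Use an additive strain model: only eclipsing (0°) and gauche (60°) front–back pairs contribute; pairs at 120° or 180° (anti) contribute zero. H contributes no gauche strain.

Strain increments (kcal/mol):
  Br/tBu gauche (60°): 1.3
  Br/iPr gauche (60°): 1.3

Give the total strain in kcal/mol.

1.3 kcal/mol

This conformer (staggered): Br(240°)/tBu(180°) gauche 1.3 → 1.3 kcal/mol.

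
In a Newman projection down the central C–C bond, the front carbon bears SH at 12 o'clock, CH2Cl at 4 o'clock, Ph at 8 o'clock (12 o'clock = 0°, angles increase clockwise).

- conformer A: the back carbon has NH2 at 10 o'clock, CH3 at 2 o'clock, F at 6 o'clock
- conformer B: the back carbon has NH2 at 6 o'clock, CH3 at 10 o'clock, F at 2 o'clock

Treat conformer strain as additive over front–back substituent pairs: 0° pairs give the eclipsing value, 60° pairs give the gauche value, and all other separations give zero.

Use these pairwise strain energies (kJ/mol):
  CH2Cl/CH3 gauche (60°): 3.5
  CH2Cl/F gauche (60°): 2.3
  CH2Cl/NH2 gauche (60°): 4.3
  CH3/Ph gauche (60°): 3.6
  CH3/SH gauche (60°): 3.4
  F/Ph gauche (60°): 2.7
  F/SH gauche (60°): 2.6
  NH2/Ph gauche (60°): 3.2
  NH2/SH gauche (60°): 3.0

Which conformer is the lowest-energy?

A

A (staggered): SH(0°)/NH2(300°) gauche 3.0; SH(0°)/CH3(60°) gauche 3.4; CH2Cl(120°)/CH3(60°) gauche 3.5; CH2Cl(120°)/F(180°) gauche 2.3; Ph(240°)/NH2(300°) gauche 3.2; Ph(240°)/F(180°) gauche 2.7 → 18.1 kJ/mol.
B (staggered): SH(0°)/CH3(300°) gauche 3.4; SH(0°)/F(60°) gauche 2.6; CH2Cl(120°)/NH2(180°) gauche 4.3; CH2Cl(120°)/F(60°) gauche 2.3; Ph(240°)/NH2(180°) gauche 3.2; Ph(240°)/CH3(300°) gauche 3.6 → 19.4 kJ/mol.
A has the lowest total (18.1 kJ/mol).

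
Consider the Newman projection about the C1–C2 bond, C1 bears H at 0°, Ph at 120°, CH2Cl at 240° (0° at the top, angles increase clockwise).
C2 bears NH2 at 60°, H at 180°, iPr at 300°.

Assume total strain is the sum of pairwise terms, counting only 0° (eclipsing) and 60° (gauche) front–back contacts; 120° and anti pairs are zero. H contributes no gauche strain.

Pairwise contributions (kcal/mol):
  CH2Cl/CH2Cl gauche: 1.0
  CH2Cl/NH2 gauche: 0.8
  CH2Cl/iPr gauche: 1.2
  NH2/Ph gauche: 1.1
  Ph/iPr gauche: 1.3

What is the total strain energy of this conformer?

2.3 kcal/mol

This conformer is staggered. Ph at 120° is gauche with NH2 at 60° (1.1); CH2Cl at 240° is gauche with iPr at 300° (1.2). Total 2.3 kcal/mol.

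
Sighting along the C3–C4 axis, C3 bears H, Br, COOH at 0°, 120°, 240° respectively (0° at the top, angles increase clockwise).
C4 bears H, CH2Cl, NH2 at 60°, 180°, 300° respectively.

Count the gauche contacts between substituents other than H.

3

Non-H gauche pairs: Br(120°)/CH2Cl(180°); COOH(240°)/CH2Cl(180°); COOH(240°)/NH2(300°) — 3 interactions.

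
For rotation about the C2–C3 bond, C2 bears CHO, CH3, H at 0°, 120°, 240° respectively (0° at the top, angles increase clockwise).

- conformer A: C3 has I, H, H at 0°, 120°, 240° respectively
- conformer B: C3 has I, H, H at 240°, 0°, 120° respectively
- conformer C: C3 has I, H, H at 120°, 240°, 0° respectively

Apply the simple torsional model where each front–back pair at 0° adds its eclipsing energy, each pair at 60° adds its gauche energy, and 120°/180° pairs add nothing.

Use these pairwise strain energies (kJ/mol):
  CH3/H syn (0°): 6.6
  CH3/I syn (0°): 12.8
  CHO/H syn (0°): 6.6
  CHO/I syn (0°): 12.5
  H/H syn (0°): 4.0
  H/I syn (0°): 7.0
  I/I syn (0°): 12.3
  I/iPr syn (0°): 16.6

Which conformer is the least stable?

C

A (eclipsed): CHO(0°)/I(0°) eclipsed 12.5; CH3(120°)/H(120°) eclipsed 6.6; H(240°)/H(240°) eclipsed 4.0 → 23.1 kJ/mol.
B (eclipsed): CHO(0°)/H(0°) eclipsed 6.6; CH3(120°)/H(120°) eclipsed 6.6; H(240°)/I(240°) eclipsed 7.0 → 20.2 kJ/mol.
C (eclipsed): CHO(0°)/H(0°) eclipsed 6.6; CH3(120°)/I(120°) eclipsed 12.8; H(240°)/H(240°) eclipsed 4.0 → 23.4 kJ/mol.
C has the highest total (23.4 kJ/mol).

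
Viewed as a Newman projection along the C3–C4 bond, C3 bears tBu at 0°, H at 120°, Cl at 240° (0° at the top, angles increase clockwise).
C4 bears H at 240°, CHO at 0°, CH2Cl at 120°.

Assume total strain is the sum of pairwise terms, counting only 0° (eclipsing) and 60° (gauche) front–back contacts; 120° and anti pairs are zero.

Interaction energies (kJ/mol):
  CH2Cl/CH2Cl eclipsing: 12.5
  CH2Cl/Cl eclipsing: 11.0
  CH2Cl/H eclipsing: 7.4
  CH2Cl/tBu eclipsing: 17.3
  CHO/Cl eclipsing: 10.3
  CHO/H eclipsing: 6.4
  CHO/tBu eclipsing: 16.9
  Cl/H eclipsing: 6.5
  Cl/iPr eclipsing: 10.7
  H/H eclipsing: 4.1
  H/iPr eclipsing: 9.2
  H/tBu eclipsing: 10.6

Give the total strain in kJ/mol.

30.8 kJ/mol

This conformer (eclipsed): tBu(0°)/CHO(0°) eclipsed 16.9; H(120°)/CH2Cl(120°) eclipsed 7.4; Cl(240°)/H(240°) eclipsed 6.5 → 30.8 kJ/mol.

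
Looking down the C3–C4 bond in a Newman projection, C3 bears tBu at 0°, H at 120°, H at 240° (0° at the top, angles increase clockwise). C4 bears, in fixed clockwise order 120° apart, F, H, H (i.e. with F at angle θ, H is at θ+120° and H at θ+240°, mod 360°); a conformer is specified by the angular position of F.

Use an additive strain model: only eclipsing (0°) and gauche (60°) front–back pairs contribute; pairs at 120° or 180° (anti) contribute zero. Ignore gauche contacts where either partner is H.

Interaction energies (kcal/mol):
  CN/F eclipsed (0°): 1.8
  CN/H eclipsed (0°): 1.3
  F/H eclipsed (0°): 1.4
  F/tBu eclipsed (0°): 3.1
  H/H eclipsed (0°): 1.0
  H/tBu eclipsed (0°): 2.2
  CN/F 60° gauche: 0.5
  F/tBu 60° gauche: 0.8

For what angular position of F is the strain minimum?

180°

F at 0° (eclipsed): tBu–F eclipsed, H–H eclipsed, H–H eclipsed; 3.1 + 1.0 + 1.0 = 5.1 kcal/mol.
F at 60° (staggered): tBu–F gauche; 0.8 = 0.8 kcal/mol.
F at 120° (eclipsed): tBu–H eclipsed, H–F eclipsed, H–H eclipsed; 2.2 + 1.4 + 1.0 = 4.6 kcal/mol.
F at 180° (staggered): no non-H gauche contacts → 0.0 kcal/mol.
F at 240° (eclipsed): tBu–H eclipsed, H–H eclipsed, H–F eclipsed; 2.2 + 1.0 + 1.4 = 4.6 kcal/mol.
F at 300° (staggered): tBu–F gauche; 0.8 = 0.8 kcal/mol.
The minimum (0.0 kcal/mol) occurs with F at 180°.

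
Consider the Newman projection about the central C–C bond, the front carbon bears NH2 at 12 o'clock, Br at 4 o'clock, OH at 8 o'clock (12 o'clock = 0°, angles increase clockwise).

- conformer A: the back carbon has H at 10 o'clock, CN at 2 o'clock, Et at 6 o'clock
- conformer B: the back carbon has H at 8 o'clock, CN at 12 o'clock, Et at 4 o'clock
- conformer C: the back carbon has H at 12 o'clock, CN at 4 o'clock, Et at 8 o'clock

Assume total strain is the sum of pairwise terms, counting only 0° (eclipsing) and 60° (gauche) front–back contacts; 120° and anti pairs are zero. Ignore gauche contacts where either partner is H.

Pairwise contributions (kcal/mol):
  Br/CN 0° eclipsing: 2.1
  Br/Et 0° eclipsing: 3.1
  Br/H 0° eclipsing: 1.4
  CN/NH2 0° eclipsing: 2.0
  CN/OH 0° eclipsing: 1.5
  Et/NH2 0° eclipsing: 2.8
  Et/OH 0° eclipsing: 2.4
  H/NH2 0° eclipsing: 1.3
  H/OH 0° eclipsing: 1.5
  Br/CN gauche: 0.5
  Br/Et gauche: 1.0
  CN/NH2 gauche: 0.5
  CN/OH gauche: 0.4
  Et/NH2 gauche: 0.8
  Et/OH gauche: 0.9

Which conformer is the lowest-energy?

A is staggered. NH2 at 0° is gauche with CN at 60° (0.5); Br at 120° is gauche with CN at 60° (0.5); Br at 120° is gauche with Et at 180° (1.0); OH at 240° is gauche with Et at 180° (0.9). Total 2.9 kcal/mol.
B is eclipsed. NH2 at 0° is eclipsed with CN at 0° (2.0); Br at 120° is eclipsed with Et at 120° (3.1); OH at 240° is eclipsed with H at 240° (1.5). Total 6.6 kcal/mol.
C is eclipsed. NH2 at 0° is eclipsed with H at 0° (1.3); Br at 120° is eclipsed with CN at 120° (2.1); OH at 240° is eclipsed with Et at 240° (2.4). Total 5.8 kcal/mol.
A has the lowest total (2.9 kcal/mol).

A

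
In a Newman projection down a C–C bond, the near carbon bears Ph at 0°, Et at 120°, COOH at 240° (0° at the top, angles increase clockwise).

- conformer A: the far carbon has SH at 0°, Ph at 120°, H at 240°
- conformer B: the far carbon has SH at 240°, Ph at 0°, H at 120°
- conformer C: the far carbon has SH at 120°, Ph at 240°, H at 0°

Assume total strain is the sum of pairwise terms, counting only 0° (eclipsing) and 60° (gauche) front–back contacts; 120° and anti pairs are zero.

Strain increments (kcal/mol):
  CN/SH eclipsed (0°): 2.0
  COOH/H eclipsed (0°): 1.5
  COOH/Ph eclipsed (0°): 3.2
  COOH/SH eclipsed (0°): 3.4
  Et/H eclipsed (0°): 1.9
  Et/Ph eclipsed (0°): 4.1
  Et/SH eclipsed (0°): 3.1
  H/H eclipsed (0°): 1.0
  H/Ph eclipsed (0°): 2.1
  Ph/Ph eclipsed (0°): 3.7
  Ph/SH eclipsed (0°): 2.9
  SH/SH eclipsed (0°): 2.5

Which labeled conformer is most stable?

C

A is eclipsed. Ph at 0° is eclipsed with SH at 0° (2.9); Et at 120° is eclipsed with Ph at 120° (4.1); COOH at 240° is eclipsed with H at 240° (1.5). Total 8.5 kcal/mol.
B is eclipsed. Ph at 0° is eclipsed with Ph at 0° (3.7); Et at 120° is eclipsed with H at 120° (1.9); COOH at 240° is eclipsed with SH at 240° (3.4). Total 9.0 kcal/mol.
C is eclipsed. Ph at 0° is eclipsed with H at 0° (2.1); Et at 120° is eclipsed with SH at 120° (3.1); COOH at 240° is eclipsed with Ph at 240° (3.2). Total 8.4 kcal/mol.
C has the lowest total (8.4 kcal/mol).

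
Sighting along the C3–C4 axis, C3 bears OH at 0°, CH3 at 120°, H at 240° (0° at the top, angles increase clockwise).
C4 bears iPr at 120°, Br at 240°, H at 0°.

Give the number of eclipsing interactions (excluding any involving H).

1

Non-H eclipsing pairs: CH3(120°)/iPr(120°) — 1 interaction.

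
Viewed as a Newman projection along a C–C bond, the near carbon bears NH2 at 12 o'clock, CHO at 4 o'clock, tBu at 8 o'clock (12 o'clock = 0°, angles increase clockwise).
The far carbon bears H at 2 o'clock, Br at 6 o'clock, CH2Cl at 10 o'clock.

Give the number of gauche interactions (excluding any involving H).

4

Non-H gauche pairs: NH2(0°)/CH2Cl(300°); CHO(120°)/Br(180°); tBu(240°)/Br(180°); tBu(240°)/CH2Cl(300°) — 4 interactions.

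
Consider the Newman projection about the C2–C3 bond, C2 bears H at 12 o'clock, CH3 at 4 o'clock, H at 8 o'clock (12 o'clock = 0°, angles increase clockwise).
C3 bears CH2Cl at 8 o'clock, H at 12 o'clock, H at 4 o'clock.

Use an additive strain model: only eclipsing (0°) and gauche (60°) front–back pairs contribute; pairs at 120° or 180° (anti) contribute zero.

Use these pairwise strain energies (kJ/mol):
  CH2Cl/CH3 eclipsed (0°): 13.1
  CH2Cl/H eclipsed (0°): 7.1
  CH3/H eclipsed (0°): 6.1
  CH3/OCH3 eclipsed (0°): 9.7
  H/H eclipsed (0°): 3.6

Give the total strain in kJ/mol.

This conformer (eclipsed): H(0°)/H(0°) eclipsed 3.6; CH3(120°)/H(120°) eclipsed 6.1; H(240°)/CH2Cl(240°) eclipsed 7.1 → 16.8 kJ/mol.

16.8 kJ/mol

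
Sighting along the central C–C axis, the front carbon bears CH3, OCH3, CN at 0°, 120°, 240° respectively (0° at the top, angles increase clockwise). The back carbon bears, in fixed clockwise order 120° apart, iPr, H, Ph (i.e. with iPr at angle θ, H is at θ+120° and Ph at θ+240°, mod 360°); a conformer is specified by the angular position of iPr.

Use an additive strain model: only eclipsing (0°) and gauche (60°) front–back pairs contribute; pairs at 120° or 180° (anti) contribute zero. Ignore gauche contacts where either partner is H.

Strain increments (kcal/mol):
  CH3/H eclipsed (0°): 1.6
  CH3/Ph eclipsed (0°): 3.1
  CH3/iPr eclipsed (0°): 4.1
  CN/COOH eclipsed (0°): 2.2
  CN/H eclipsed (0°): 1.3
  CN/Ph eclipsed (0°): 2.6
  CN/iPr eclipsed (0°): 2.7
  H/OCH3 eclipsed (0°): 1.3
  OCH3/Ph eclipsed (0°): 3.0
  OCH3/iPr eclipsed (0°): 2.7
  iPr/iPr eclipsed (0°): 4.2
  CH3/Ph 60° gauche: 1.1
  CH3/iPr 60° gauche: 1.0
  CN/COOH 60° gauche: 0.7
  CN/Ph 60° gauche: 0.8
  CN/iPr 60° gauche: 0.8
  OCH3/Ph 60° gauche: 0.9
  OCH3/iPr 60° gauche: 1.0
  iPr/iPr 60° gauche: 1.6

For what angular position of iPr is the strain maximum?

0°

iPr at 0° (eclipsed): CH3(0°)/iPr(0°) eclipsed 4.1; OCH3(120°)/H(120°) eclipsed 1.3; CN(240°)/Ph(240°) eclipsed 2.6 → 8.0 kcal/mol.
iPr at 60° (staggered): CH3(0°)/iPr(60°) gauche 1.0; CH3(0°)/Ph(300°) gauche 1.1; OCH3(120°)/iPr(60°) gauche 1.0; CN(240°)/Ph(300°) gauche 0.8 → 3.9 kcal/mol.
iPr at 120° (eclipsed): CH3(0°)/Ph(0°) eclipsed 3.1; OCH3(120°)/iPr(120°) eclipsed 2.7; CN(240°)/H(240°) eclipsed 1.3 → 7.1 kcal/mol.
iPr at 180° (staggered): CH3(0°)/Ph(60°) gauche 1.1; OCH3(120°)/iPr(180°) gauche 1.0; OCH3(120°)/Ph(60°) gauche 0.9; CN(240°)/iPr(180°) gauche 0.8 → 3.8 kcal/mol.
iPr at 240° (eclipsed): CH3(0°)/H(0°) eclipsed 1.6; OCH3(120°)/Ph(120°) eclipsed 3.0; CN(240°)/iPr(240°) eclipsed 2.7 → 7.3 kcal/mol.
iPr at 300° (staggered): CH3(0°)/iPr(300°) gauche 1.0; OCH3(120°)/Ph(180°) gauche 0.9; CN(240°)/iPr(300°) gauche 0.8; CN(240°)/Ph(180°) gauche 0.8 → 3.5 kcal/mol.
The maximum (8.0 kcal/mol) occurs with iPr at 0°.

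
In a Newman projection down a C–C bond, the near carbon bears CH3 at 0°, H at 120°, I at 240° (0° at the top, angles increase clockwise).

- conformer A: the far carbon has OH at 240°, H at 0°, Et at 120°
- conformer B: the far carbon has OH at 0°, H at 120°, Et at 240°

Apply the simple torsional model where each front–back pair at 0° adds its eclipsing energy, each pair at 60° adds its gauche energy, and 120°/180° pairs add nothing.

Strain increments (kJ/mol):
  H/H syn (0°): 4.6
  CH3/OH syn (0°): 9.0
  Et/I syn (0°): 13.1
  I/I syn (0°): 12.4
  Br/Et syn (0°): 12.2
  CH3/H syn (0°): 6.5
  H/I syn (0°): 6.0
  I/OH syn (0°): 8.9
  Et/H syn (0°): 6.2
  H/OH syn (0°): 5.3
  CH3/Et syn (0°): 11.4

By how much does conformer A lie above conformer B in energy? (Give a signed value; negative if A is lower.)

A (eclipsed): CH3(0°)/H(0°) eclipsed 6.5; H(120°)/Et(120°) eclipsed 6.2; I(240°)/OH(240°) eclipsed 8.9 → 21.6 kJ/mol.
B (eclipsed): CH3(0°)/OH(0°) eclipsed 9.0; H(120°)/H(120°) eclipsed 4.6; I(240°)/Et(240°) eclipsed 13.1 → 26.7 kJ/mol.
E(A) − E(B) = 21.6 − 26.7 = -5.1 kJ/mol.

-5.1 kJ/mol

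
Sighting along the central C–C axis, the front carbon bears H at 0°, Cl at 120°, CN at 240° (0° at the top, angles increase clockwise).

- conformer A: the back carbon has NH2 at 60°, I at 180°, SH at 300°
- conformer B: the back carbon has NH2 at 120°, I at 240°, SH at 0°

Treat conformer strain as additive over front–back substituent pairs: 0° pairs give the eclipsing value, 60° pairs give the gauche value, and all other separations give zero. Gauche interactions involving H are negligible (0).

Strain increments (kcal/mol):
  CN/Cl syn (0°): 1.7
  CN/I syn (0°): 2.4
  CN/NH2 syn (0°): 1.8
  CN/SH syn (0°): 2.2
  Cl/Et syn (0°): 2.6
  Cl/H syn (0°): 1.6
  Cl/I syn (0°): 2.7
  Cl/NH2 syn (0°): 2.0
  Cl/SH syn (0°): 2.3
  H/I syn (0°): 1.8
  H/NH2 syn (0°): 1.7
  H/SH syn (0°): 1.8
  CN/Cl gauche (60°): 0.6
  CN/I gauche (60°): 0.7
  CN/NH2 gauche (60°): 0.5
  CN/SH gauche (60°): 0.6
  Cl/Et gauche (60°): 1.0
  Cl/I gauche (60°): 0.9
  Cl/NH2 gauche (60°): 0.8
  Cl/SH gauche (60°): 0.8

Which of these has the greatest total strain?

A (staggered): Cl(120°)/NH2(60°) gauche 0.8; Cl(120°)/I(180°) gauche 0.9; CN(240°)/I(180°) gauche 0.7; CN(240°)/SH(300°) gauche 0.6 → 3.0 kcal/mol.
B (eclipsed): H(0°)/SH(0°) eclipsed 1.8; Cl(120°)/NH2(120°) eclipsed 2.0; CN(240°)/I(240°) eclipsed 2.4 → 6.2 kcal/mol.
B has the highest total (6.2 kcal/mol).

B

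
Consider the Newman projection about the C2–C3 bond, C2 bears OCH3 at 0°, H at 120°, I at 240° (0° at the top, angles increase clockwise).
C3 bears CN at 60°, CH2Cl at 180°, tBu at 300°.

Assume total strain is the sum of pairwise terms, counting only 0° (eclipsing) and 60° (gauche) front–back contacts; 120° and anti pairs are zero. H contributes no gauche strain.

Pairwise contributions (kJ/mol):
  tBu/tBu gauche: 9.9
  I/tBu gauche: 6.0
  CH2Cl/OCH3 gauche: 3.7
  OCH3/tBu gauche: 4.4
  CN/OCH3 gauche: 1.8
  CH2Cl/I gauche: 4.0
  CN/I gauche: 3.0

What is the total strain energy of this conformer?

16.2 kJ/mol

This conformer is staggered. OCH3 at 0° is gauche with CN at 60° (1.8); OCH3 at 0° is gauche with tBu at 300° (4.4); I at 240° is gauche with CH2Cl at 180° (4.0); I at 240° is gauche with tBu at 300° (6.0). Total 16.2 kJ/mol.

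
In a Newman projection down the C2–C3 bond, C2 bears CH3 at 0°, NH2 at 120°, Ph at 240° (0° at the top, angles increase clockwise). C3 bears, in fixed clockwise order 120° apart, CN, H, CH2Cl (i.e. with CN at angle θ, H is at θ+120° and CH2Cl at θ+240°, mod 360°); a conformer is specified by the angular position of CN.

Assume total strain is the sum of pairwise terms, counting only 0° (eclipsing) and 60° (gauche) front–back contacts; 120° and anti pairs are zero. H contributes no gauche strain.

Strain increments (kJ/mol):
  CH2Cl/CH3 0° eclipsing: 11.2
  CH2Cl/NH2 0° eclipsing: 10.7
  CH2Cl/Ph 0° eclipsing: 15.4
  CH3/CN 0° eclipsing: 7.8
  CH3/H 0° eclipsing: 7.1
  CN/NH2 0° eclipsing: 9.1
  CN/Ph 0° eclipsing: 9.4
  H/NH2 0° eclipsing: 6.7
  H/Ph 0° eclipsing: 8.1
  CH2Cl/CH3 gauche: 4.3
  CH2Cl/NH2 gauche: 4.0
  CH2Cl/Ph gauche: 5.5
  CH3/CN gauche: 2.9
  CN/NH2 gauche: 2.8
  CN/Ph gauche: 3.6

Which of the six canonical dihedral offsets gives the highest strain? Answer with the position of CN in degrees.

0°

CN at 0° is eclipsed. CH3 at 0° is eclipsed with CN at 0° (7.8); NH2 at 120° is eclipsed with H at 120° (6.7); Ph at 240° is eclipsed with CH2Cl at 240° (15.4). Total 29.9 kJ/mol.
CN at 60° is staggered. CH3 at 0° is gauche with CN at 60° (2.9); CH3 at 0° is gauche with CH2Cl at 300° (4.3); NH2 at 120° is gauche with CN at 60° (2.8); Ph at 240° is gauche with CH2Cl at 300° (5.5). Total 15.5 kJ/mol.
CN at 120° is eclipsed. CH3 at 0° is eclipsed with CH2Cl at 0° (11.2); NH2 at 120° is eclipsed with CN at 120° (9.1); Ph at 240° is eclipsed with H at 240° (8.1). Total 28.4 kJ/mol.
CN at 180° is staggered. CH3 at 0° is gauche with CH2Cl at 60° (4.3); NH2 at 120° is gauche with CN at 180° (2.8); NH2 at 120° is gauche with CH2Cl at 60° (4.0); Ph at 240° is gauche with CN at 180° (3.6). Total 14.7 kJ/mol.
CN at 240° is eclipsed. CH3 at 0° is eclipsed with H at 0° (7.1); NH2 at 120° is eclipsed with CH2Cl at 120° (10.7); Ph at 240° is eclipsed with CN at 240° (9.4). Total 27.2 kJ/mol.
CN at 300° is staggered. CH3 at 0° is gauche with CN at 300° (2.9); NH2 at 120° is gauche with CH2Cl at 180° (4.0); Ph at 240° is gauche with CN at 300° (3.6); Ph at 240° is gauche with CH2Cl at 180° (5.5). Total 16.0 kJ/mol.
The maximum (29.9 kJ/mol) occurs with CN at 0°.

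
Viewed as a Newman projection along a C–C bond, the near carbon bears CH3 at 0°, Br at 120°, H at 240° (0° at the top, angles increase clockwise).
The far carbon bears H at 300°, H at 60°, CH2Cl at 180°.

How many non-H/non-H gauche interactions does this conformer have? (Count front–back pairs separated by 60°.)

Non-H gauche pairs: Br(120°)/CH2Cl(180°) — 1 interaction.

1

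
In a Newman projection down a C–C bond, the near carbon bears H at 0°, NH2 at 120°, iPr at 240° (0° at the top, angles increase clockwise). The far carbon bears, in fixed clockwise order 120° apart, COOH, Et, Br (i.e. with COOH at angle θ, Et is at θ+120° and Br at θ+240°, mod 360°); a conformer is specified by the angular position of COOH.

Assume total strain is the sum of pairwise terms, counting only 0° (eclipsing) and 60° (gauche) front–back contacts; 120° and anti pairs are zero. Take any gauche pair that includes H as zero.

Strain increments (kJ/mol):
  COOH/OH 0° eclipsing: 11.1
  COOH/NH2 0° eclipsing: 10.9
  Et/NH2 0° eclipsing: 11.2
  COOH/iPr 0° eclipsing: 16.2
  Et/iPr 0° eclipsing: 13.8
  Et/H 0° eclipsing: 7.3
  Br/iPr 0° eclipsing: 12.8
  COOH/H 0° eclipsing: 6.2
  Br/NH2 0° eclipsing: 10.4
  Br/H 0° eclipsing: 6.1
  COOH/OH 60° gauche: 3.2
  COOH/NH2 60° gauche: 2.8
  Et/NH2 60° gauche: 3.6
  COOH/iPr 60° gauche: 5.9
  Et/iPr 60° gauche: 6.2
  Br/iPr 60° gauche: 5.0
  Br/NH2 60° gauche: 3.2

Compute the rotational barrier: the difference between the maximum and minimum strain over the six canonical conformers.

16.3 kJ/mol

COOH at 0° is eclipsed. H at 0° is eclipsed with COOH at 0° (6.2); NH2 at 120° is eclipsed with Et at 120° (11.2); iPr at 240° is eclipsed with Br at 240° (12.8). Total 30.2 kJ/mol.
COOH at 60° is staggered. NH2 at 120° is gauche with COOH at 60° (2.8); NH2 at 120° is gauche with Et at 180° (3.6); iPr at 240° is gauche with Et at 180° (6.2); iPr at 240° is gauche with Br at 300° (5.0). Total 17.6 kJ/mol.
COOH at 120° is eclipsed. H at 0° is eclipsed with Br at 0° (6.1); NH2 at 120° is eclipsed with COOH at 120° (10.9); iPr at 240° is eclipsed with Et at 240° (13.8). Total 30.8 kJ/mol.
COOH at 180° is staggered. NH2 at 120° is gauche with COOH at 180° (2.8); NH2 at 120° is gauche with Br at 60° (3.2); iPr at 240° is gauche with COOH at 180° (5.9); iPr at 240° is gauche with Et at 300° (6.2). Total 18.1 kJ/mol.
COOH at 240° is eclipsed. H at 0° is eclipsed with Et at 0° (7.3); NH2 at 120° is eclipsed with Br at 120° (10.4); iPr at 240° is eclipsed with COOH at 240° (16.2). Total 33.9 kJ/mol.
COOH at 300° is staggered. NH2 at 120° is gauche with Et at 60° (3.6); NH2 at 120° is gauche with Br at 180° (3.2); iPr at 240° is gauche with COOH at 300° (5.9); iPr at 240° is gauche with Br at 180° (5.0). Total 17.7 kJ/mol.
Max at 240° (33.9 kJ/mol), min at 60° (17.6 kJ/mol); barrier = 16.3 kJ/mol.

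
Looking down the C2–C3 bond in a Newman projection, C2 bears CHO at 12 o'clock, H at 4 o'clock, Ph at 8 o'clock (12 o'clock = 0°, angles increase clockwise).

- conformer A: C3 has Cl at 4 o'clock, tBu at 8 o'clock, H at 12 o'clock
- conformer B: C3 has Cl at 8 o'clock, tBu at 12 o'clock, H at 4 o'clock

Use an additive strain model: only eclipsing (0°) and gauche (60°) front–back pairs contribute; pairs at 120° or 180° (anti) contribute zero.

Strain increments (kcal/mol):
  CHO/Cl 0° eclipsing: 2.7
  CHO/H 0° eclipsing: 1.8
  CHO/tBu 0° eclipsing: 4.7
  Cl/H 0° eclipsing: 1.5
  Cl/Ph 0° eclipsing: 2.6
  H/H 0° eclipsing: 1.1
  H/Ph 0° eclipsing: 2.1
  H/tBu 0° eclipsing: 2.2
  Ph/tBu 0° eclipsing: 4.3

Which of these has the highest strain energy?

A (eclipsed): CHO–H eclipsed, H–Cl eclipsed, Ph–tBu eclipsed; 1.8 + 1.5 + 4.3 = 7.6 kcal/mol.
B (eclipsed): CHO–tBu eclipsed, H–H eclipsed, Ph–Cl eclipsed; 4.7 + 1.1 + 2.6 = 8.4 kcal/mol.
B has the highest total (8.4 kcal/mol).

B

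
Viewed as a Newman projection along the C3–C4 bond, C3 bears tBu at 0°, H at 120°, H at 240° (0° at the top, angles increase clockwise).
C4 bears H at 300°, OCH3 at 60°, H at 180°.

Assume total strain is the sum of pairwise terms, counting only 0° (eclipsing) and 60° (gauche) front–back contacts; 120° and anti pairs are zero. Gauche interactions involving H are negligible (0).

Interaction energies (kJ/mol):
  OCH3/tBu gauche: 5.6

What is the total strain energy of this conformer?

This conformer (staggered): tBu(0°)/OCH3(60°) gauche 5.6 → 5.6 kJ/mol.

5.6 kJ/mol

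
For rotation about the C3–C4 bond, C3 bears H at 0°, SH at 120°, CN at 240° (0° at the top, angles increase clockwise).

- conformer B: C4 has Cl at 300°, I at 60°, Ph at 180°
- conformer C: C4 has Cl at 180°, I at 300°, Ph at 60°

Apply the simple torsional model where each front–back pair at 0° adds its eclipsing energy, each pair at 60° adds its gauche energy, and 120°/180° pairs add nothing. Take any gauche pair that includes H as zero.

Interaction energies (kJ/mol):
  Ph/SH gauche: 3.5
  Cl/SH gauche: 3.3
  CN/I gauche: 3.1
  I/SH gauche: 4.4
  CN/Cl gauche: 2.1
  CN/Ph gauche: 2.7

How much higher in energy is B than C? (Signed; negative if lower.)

B (staggered): SH–I gauche, SH–Ph gauche, CN–Cl gauche, CN–Ph gauche; 4.4 + 3.5 + 2.1 + 2.7 = 12.7 kJ/mol.
C (staggered): SH–Cl gauche, SH–Ph gauche, CN–Cl gauche, CN–I gauche; 3.3 + 3.5 + 2.1 + 3.1 = 12.0 kJ/mol.
E(B) − E(C) = 12.7 − 12.0 = +0.7 kJ/mol.

+0.7 kJ/mol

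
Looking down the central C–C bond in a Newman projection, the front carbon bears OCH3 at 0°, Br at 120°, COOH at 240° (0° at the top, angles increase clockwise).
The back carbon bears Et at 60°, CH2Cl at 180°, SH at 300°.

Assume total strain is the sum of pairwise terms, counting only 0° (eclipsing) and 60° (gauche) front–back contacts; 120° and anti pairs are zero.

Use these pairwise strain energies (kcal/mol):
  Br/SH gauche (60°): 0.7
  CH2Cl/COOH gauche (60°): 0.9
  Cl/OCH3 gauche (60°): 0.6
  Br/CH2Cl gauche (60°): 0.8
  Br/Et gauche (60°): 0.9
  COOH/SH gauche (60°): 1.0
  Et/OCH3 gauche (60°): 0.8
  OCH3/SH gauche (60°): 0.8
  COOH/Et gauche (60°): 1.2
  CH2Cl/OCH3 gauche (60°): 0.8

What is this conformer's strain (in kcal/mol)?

This conformer is staggered. OCH3 at 0° is gauche with Et at 60° (0.8); OCH3 at 0° is gauche with SH at 300° (0.8); Br at 120° is gauche with Et at 60° (0.9); Br at 120° is gauche with CH2Cl at 180° (0.8); COOH at 240° is gauche with CH2Cl at 180° (0.9); COOH at 240° is gauche with SH at 300° (1.0). Total 5.2 kcal/mol.

5.2 kcal/mol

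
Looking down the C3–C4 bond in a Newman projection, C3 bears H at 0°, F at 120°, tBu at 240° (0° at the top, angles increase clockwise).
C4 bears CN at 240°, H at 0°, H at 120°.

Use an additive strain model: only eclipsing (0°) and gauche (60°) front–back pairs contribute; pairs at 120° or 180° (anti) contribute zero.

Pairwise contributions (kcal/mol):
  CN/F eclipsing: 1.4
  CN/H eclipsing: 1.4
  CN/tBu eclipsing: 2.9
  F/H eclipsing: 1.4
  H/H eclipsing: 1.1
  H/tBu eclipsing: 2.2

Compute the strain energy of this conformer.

5.4 kcal/mol

This conformer is eclipsed. H at 0° is eclipsed with H at 0° (1.1); F at 120° is eclipsed with H at 120° (1.4); tBu at 240° is eclipsed with CN at 240° (2.9). Total 5.4 kcal/mol.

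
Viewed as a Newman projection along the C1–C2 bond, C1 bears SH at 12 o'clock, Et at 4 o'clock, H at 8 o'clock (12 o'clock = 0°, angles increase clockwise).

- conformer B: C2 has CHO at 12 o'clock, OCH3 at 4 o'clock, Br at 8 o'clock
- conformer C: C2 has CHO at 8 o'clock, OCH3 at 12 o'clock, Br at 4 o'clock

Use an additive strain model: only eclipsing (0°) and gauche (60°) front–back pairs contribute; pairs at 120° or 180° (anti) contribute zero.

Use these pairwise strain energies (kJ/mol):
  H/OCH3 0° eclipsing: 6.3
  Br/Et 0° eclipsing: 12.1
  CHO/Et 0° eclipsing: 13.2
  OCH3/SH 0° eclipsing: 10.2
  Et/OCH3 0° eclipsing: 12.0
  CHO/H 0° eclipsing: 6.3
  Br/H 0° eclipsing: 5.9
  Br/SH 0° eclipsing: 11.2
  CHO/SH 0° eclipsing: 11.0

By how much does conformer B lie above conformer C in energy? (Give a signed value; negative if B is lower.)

B (eclipsed): SH(0°)/CHO(0°) eclipsed 11.0; Et(120°)/OCH3(120°) eclipsed 12.0; H(240°)/Br(240°) eclipsed 5.9 → 28.9 kJ/mol.
C (eclipsed): SH(0°)/OCH3(0°) eclipsed 10.2; Et(120°)/Br(120°) eclipsed 12.1; H(240°)/CHO(240°) eclipsed 6.3 → 28.6 kJ/mol.
E(B) − E(C) = 28.9 − 28.6 = +0.3 kJ/mol.

+0.3 kJ/mol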